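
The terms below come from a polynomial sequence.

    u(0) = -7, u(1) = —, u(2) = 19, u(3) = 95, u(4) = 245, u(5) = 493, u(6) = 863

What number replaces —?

Using the last 5 terms:
D1: 76, 150, 248, 370
D2: 74, 98, 122
D3: 24, 24
Constant third difference = 24.
Extend backward: 74 − 24 = 50;  76 − 50 = 26;  19 − 26 = -7

-7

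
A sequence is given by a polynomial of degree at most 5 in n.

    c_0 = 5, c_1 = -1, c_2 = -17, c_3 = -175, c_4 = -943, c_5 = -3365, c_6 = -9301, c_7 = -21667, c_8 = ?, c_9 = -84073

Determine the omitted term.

-44675

Using the first 8 terms:
First differences: -6  -16  -158  -768  -2422  -5936  -12366
Second differences: -10  -142  -610  -1654  -3514  -6430
Third differences: -132  -468  -1044  -1860  -2916
Fourth differences: -336  -576  -816  -1056
Fifth differences: -240  -240  -240
Constant fifth difference = -240.
Extend forward: -1056 − 240 = -1296;  -2916 − 1296 = -4212;  -6430 − 4212 = -10642;  -12366 − 10642 = -23008;  -21667 − 23008 = -44675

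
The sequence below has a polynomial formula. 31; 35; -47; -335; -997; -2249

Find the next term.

-4355

Δ: 4, -82, -288, -662, -1252
Δ²: -86, -206, -374, -590
Δ³: -120, -168, -216
Δ⁴: -48, -48
Constant fourth difference = -48, so extend:
-216 − 48 = -264;  -590 − 264 = -854;  -1252 − 854 = -2106;  -2249 − 2106 = -4355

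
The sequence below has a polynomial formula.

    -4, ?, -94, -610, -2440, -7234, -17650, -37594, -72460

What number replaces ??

Using the last 7 terms:
Δ: -516  -1830  -4794  -10416  -19944  -34866
Δ²: -1314  -2964  -5622  -9528  -14922
Δ³: -1650  -2658  -3906  -5394
Δ⁴: -1008  -1248  -1488
Δ⁵: -240  -240
Constant fifth difference = -240.
Extend backward: -1008 + 240 = -768;  -1650 + 768 = -882;  -1314 + 882 = -432;  -516 + 432 = -84;  -94 + 84 = -10

-10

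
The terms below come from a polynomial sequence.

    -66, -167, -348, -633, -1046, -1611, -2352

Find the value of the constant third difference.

-24

D1: -101, -181, -285, -413, -565, -741
D2: -80, -104, -128, -152, -176
D3: -24, -24, -24, -24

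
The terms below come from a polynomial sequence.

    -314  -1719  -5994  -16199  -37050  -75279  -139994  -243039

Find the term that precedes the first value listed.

-1405, -4275, -10205, -20851, -38229, -64715, -103045
-2870, -5930, -10646, -17378, -26486, -38330
-3060, -4716, -6732, -9108, -11844
-1656, -2016, -2376, -2736
-360, -360, -360
The fifth differences are constant at -360.
Work back: -1656 + 360 = -1296;  -3060 + 1296 = -1764;  -2870 + 1764 = -1106;  -1405 + 1106 = -299;  -314 + 299 = -15

-15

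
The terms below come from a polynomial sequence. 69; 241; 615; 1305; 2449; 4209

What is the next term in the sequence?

Δ: 172 , 374 , 690 , 1144 , 1760
Δ²: 202 , 316 , 454 , 616
Δ³: 114 , 138 , 162
Δ⁴: 24 , 24
Constant fourth difference = 24, so extend:
162 + 24 = 186;  616 + 186 = 802;  1760 + 802 = 2562;  4209 + 2562 = 6771

6771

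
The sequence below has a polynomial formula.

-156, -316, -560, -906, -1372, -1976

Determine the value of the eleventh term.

-7696

Δ: -160, -244, -346, -466, -604
Δ²: -84, -102, -120, -138
Δ³: -18, -18, -18
The third differences are constant (-18).
-138 − 18 = -156;  -604 − 156 = -760;  -1976 − 760 = -2736
-156 − 18 = -174;  -760 − 174 = -934;  -2736 − 934 = -3670
-174 − 18 = -192;  -934 − 192 = -1126;  -3670 − 1126 = -4796
-192 − 18 = -210;  -1126 − 210 = -1336;  -4796 − 1336 = -6132
-210 − 18 = -228;  -1336 − 228 = -1564;  -6132 − 1564 = -7696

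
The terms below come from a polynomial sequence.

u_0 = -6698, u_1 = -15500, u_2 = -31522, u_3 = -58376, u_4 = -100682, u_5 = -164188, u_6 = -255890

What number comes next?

D1: -8802  -16022  -26854  -42306  -63506  -91702
D2: -7220  -10832  -15452  -21200  -28196
D3: -3612  -4620  -5748  -6996
D4: -1008  -1128  -1248
D5: -120  -120
Fifth differences constant at -120.
-1248 − 120 = -1368;  -6996 − 1368 = -8364;  -28196 − 8364 = -36560;  -91702 − 36560 = -128262;  -255890 − 128262 = -384152

-384152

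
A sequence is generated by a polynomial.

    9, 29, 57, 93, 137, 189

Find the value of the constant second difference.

8

D1: 20, 28, 36, 44, 52
D2: 8, 8, 8, 8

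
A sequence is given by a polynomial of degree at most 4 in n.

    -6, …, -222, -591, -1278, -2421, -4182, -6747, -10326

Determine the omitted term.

Using the last 7 terms:
Δ: -369  -687  -1143  -1761  -2565  -3579
Δ²: -318  -456  -618  -804  -1014
Δ³: -138  -162  -186  -210
Δ⁴: -24  -24  -24
Constant fourth difference = -24.
Extend backward: -138 + 24 = -114;  -318 + 114 = -204;  -369 + 204 = -165;  -222 + 165 = -57

-57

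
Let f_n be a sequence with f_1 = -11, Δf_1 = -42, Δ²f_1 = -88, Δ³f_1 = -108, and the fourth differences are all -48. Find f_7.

-4463

Build the table forward from the leading diagonal:
Fourth differences: -48  -48  -48  -48  -48  -48  -48
Third differences: -108  -156  -204  -252  -300  -348  -396
Second differences: -88  -196  -352  -556  -808  -1108  -1456
First differences: -42  -130  -326  -678  -1234  -2042  -3150
f: -11  -53  -183  -509  -1187  -2421  -4463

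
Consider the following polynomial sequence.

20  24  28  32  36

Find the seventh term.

44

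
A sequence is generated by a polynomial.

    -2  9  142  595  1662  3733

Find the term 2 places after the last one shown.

Δ: 11, 133, 453, 1067, 2071
Δ²: 122, 320, 614, 1004
Δ³: 198, 294, 390
Δ⁴: 96, 96
Constant fourth difference = 96, so extend:
390 + 96 = 486;  1004 + 486 = 1490;  2071 + 1490 = 3561;  3733 + 3561 = 7294
486 + 96 = 582;  1490 + 582 = 2072;  3561 + 2072 = 5633;  7294 + 5633 = 12927

12927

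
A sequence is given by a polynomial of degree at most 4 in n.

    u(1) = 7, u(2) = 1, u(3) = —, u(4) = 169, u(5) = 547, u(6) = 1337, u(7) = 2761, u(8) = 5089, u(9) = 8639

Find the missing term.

Using the last 6 terms:
378  790  1424  2328  3550
412  634  904  1222
222  270  318
48  48
Constant fourth difference = 48.
Extend backward: 222 − 48 = 174;  412 − 174 = 238;  378 − 238 = 140;  169 − 140 = 29

29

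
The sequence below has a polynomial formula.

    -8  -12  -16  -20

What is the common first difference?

-4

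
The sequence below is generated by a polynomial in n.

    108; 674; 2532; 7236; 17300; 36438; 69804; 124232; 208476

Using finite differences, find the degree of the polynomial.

5

First differences: 566, 1858, 4704, 10064, 19138, 33366, 54428, 84244
Second differences: 1292, 2846, 5360, 9074, 14228, 21062, 29816
Third differences: 1554, 2514, 3714, 5154, 6834, 8754
Fourth differences: 960, 1200, 1440, 1680, 1920
Fifth differences: 240, 240, 240, 240
The fifth differences are constant, so the polynomial has degree 5.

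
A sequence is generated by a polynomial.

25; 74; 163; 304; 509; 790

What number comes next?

1159

Δ: 49, 89, 141, 205, 281
Δ²: 40, 52, 64, 76
Δ³: 12, 12, 12
Constant third difference = 12, so extend:
76 + 12 = 88;  281 + 88 = 369;  790 + 369 = 1159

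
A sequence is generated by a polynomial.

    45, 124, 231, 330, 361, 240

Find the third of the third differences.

D1: 79, 107, 99, 31, -121
D2: 28, -8, -68, -152
D3: -36, -60, -84
D4: -24, -24

-84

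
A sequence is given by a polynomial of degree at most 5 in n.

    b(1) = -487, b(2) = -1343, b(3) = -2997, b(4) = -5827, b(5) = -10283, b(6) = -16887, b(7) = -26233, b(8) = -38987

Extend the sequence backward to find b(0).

-123

D1: -856  -1654  -2830  -4456  -6604  -9346  -12754
D2: -798  -1176  -1626  -2148  -2742  -3408
D3: -378  -450  -522  -594  -666
D4: -72  -72  -72  -72
The fourth differences are constant at -72.
Work back: -378 + 72 = -306;  -798 + 306 = -492;  -856 + 492 = -364;  -487 + 364 = -123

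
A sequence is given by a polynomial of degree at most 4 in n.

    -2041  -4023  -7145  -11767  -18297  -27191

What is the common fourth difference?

Δ: -1982, -3122, -4622, -6530, -8894
Δ²: -1140, -1500, -1908, -2364
Δ³: -360, -408, -456
Δ⁴: -48, -48

-48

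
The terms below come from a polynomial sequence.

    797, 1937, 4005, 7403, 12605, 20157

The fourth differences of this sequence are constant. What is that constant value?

D1: 1140, 2068, 3398, 5202, 7552
D2: 928, 1330, 1804, 2350
D3: 402, 474, 546
D4: 72, 72

72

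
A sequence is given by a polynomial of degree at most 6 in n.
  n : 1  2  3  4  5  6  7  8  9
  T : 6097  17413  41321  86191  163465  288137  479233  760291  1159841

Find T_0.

11316  23908  44870  77274  124672  191096  281058  399550
12592  20962  32404  47398  66424  89962  118492
8370  11442  14994  19026  23538  28530
3072  3552  4032  4512  4992
480  480  480  480
The fifth differences are constant at 480.
Work back: 3072 − 480 = 2592;  8370 − 2592 = 5778;  12592 − 5778 = 6814;  11316 − 6814 = 4502;  6097 − 4502 = 1595

1595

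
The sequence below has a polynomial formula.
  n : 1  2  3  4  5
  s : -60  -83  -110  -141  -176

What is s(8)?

-305

Δ: -23  -27  -31  -35
Δ²: -4  -4  -4
The second differences are constant (-4).
-35 − 4 = -39;  -176 − 39 = -215
-39 − 4 = -43;  -215 − 43 = -258
-43 − 4 = -47;  -258 − 47 = -305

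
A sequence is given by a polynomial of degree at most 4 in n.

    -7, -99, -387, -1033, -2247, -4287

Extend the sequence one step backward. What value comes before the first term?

Δ: -92  -288  -646  -1214  -2040
Δ²: -196  -358  -568  -826
Δ³: -162  -210  -258
Δ⁴: -48  -48
The fourth differences are constant at -48.
Work back: -162 + 48 = -114;  -196 + 114 = -82;  -92 + 82 = -10;  -7 + 10 = 3

3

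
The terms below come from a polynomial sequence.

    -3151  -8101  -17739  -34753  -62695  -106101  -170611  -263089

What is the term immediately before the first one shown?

Δ: -4950, -9638, -17014, -27942, -43406, -64510, -92478
Δ²: -4688, -7376, -10928, -15464, -21104, -27968
Δ³: -2688, -3552, -4536, -5640, -6864
Δ⁴: -864, -984, -1104, -1224
Δ⁵: -120, -120, -120
The fifth differences are constant at -120.
Work back: -864 + 120 = -744;  -2688 + 744 = -1944;  -4688 + 1944 = -2744;  -4950 + 2744 = -2206;  -3151 + 2206 = -945

-945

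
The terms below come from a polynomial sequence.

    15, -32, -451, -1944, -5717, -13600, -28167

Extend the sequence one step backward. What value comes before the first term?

8

-47  -419  -1493  -3773  -7883  -14567
-372  -1074  -2280  -4110  -6684
-702  -1206  -1830  -2574
-504  -624  -744
-120  -120
The fifth differences are constant at -120.
Work back: -504 + 120 = -384;  -702 + 384 = -318;  -372 + 318 = -54;  -47 + 54 = 7;  15 − 7 = 8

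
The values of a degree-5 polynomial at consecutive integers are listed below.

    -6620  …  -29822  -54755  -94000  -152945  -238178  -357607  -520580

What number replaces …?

-14893

Using the last 7 terms:
-24933  -39245  -58945  -85233  -119429  -162973
-14312  -19700  -26288  -34196  -43544
-5388  -6588  -7908  -9348
-1200  -1320  -1440
-120  -120
Constant fifth difference = -120.
Extend backward: -1200 + 120 = -1080;  -5388 + 1080 = -4308;  -14312 + 4308 = -10004;  -24933 + 10004 = -14929;  -29822 + 14929 = -14893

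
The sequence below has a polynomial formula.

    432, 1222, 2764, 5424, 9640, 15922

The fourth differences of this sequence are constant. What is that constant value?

72

Δ: 790, 1542, 2660, 4216, 6282
Δ²: 752, 1118, 1556, 2066
Δ³: 366, 438, 510
Δ⁴: 72, 72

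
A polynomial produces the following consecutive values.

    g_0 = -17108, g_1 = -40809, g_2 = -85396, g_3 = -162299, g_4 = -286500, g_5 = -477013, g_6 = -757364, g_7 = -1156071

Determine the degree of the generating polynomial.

5

First differences: -23701, -44587, -76903, -124201, -190513, -280351, -398707
Second differences: -20886, -32316, -47298, -66312, -89838, -118356
Third differences: -11430, -14982, -19014, -23526, -28518
Fourth differences: -3552, -4032, -4512, -4992
Fifth differences: -480, -480, -480
The fifth differences are constant, so the polynomial has degree 5.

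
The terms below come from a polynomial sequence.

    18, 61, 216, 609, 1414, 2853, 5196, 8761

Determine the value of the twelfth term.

Δ: 43 , 155 , 393 , 805 , 1439 , 2343 , 3565
Δ²: 112 , 238 , 412 , 634 , 904 , 1222
Δ³: 126 , 174 , 222 , 270 , 318
Δ⁴: 48 , 48 , 48 , 48
Fourth differences constant at 48.
318 + 48 = 366;  1222 + 366 = 1588;  3565 + 1588 = 5153;  8761 + 5153 = 13914
366 + 48 = 414;  1588 + 414 = 2002;  5153 + 2002 = 7155;  13914 + 7155 = 21069
414 + 48 = 462;  2002 + 462 = 2464;  7155 + 2464 = 9619;  21069 + 9619 = 30688
462 + 48 = 510;  2464 + 510 = 2974;  9619 + 2974 = 12593;  30688 + 12593 = 43281

43281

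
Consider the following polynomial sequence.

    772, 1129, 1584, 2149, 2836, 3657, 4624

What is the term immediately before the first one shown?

501

D1: 357, 455, 565, 687, 821, 967
D2: 98, 110, 122, 134, 146
D3: 12, 12, 12, 12
The third differences are constant at 12.
Work back: 98 − 12 = 86;  357 − 86 = 271;  772 − 271 = 501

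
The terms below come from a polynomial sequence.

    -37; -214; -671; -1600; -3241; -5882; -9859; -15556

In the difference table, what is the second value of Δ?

D1: -177, -457, -929, -1641, -2641, -3977, -5697
D2: -280, -472, -712, -1000, -1336, -1720
D3: -192, -240, -288, -336, -384
D4: -48, -48, -48, -48

-457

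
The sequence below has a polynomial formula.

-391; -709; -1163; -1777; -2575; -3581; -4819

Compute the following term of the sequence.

-6313

-318 , -454 , -614 , -798 , -1006 , -1238
-136 , -160 , -184 , -208 , -232
-24 , -24 , -24 , -24
Constant third difference = -24, so extend:
-232 − 24 = -256;  -1238 − 256 = -1494;  -4819 − 1494 = -6313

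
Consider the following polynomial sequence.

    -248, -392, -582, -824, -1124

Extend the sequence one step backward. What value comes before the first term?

D1: -144  -190  -242  -300
D2: -46  -52  -58
D3: -6  -6
The third differences are constant at -6.
Work back: -46 + 6 = -40;  -144 + 40 = -104;  -248 + 104 = -144

-144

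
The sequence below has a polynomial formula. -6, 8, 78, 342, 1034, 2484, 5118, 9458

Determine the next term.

Δ: 14  70  264  692  1450  2634  4340
Δ²: 56  194  428  758  1184  1706
Δ³: 138  234  330  426  522
Δ⁴: 96  96  96  96
Fourth differences constant at 96.
522 + 96 = 618;  1706 + 618 = 2324;  4340 + 2324 = 6664;  9458 + 6664 = 16122

16122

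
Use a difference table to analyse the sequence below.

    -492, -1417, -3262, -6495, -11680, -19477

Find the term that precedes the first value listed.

D1: -925  -1845  -3233  -5185  -7797
D2: -920  -1388  -1952  -2612
D3: -468  -564  -660
D4: -96  -96
The fourth differences are constant at -96.
Work back: -468 + 96 = -372;  -920 + 372 = -548;  -925 + 548 = -377;  -492 + 377 = -115

-115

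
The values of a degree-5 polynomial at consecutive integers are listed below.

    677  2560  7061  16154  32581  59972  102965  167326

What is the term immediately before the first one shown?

First differences: 1883  4501  9093  16427  27391  42993  64361
Second differences: 2618  4592  7334  10964  15602  21368
Third differences: 1974  2742  3630  4638  5766
Fourth differences: 768  888  1008  1128
Fifth differences: 120  120  120
The fifth differences are constant at 120.
Work back: 768 − 120 = 648;  1974 − 648 = 1326;  2618 − 1326 = 1292;  1883 − 1292 = 591;  677 − 591 = 86

86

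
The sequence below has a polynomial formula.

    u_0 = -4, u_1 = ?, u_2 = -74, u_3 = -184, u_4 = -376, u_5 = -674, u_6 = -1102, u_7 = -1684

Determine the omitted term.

-22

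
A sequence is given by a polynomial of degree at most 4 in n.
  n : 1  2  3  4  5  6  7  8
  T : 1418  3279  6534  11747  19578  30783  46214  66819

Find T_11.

170598

Δ: 1861 , 3255 , 5213 , 7831 , 11205 , 15431 , 20605
Δ²: 1394 , 1958 , 2618 , 3374 , 4226 , 5174
Δ³: 564 , 660 , 756 , 852 , 948
Δ⁴: 96 , 96 , 96 , 96
Fourth differences constant at 96.
948 + 96 = 1044;  5174 + 1044 = 6218;  20605 + 6218 = 26823;  66819 + 26823 = 93642
1044 + 96 = 1140;  6218 + 1140 = 7358;  26823 + 7358 = 34181;  93642 + 34181 = 127823
1140 + 96 = 1236;  7358 + 1236 = 8594;  34181 + 8594 = 42775;  127823 + 42775 = 170598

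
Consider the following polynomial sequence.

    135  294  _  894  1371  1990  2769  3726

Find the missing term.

Using the last 5 terms:
D1: 477, 619, 779, 957
D2: 142, 160, 178
D3: 18, 18
Constant third difference = 18.
Extend backward: 142 − 18 = 124;  477 − 124 = 353;  894 − 353 = 541

541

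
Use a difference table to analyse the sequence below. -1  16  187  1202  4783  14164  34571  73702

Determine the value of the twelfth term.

684826

First differences: 17, 171, 1015, 3581, 9381, 20407, 39131
Second differences: 154, 844, 2566, 5800, 11026, 18724
Third differences: 690, 1722, 3234, 5226, 7698
Fourth differences: 1032, 1512, 1992, 2472
Fifth differences: 480, 480, 480
The fifth differences are constant (480).
2472 + 480 = 2952;  7698 + 2952 = 10650;  18724 + 10650 = 29374;  39131 + 29374 = 68505;  73702 + 68505 = 142207
2952 + 480 = 3432;  10650 + 3432 = 14082;  29374 + 14082 = 43456;  68505 + 43456 = 111961;  142207 + 111961 = 254168
3432 + 480 = 3912;  14082 + 3912 = 17994;  43456 + 17994 = 61450;  111961 + 61450 = 173411;  254168 + 173411 = 427579
3912 + 480 = 4392;  17994 + 4392 = 22386;  61450 + 22386 = 83836;  173411 + 83836 = 257247;  427579 + 257247 = 684826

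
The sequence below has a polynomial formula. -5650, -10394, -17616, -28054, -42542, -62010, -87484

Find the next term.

-120086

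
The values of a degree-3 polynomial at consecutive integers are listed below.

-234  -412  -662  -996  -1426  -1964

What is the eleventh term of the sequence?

Δ: -178, -250, -334, -430, -538
Δ²: -72, -84, -96, -108
Δ³: -12, -12, -12
Third differences constant at -12.
-108 − 12 = -120;  -538 − 120 = -658;  -1964 − 658 = -2622
-120 − 12 = -132;  -658 − 132 = -790;  -2622 − 790 = -3412
-132 − 12 = -144;  -790 − 144 = -934;  -3412 − 934 = -4346
-144 − 12 = -156;  -934 − 156 = -1090;  -4346 − 1090 = -5436
-156 − 12 = -168;  -1090 − 168 = -1258;  -5436 − 1258 = -6694

-6694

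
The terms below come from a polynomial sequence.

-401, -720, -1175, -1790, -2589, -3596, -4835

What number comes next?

-6330

Δ: -319  -455  -615  -799  -1007  -1239
Δ²: -136  -160  -184  -208  -232
Δ³: -24  -24  -24  -24
Third differences constant at -24.
-232 − 24 = -256;  -1239 − 256 = -1495;  -4835 − 1495 = -6330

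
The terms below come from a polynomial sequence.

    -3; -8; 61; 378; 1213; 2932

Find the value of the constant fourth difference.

96

First differences: -5, 69, 317, 835, 1719
Second differences: 74, 248, 518, 884
Third differences: 174, 270, 366
Fourth differences: 96, 96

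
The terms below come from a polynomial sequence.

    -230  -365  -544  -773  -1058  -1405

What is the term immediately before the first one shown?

D1: -135, -179, -229, -285, -347
D2: -44, -50, -56, -62
D3: -6, -6, -6
The third differences are constant at -6.
Work back: -44 + 6 = -38;  -135 + 38 = -97;  -230 + 97 = -133

-133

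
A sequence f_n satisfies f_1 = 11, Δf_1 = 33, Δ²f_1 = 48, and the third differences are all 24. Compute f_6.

896

Build the table forward from the leading diagonal:
D3: 24  24  24  24  24  24
D2: 48  72  96  120  144  168
D1: 33  81  153  249  369  513
f: 11  44  125  278  527  896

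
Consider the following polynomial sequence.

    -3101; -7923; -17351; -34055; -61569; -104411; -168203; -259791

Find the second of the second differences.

First differences: -4822, -9428, -16704, -27514, -42842, -63792, -91588
Second differences: -4606, -7276, -10810, -15328, -20950, -27796
Third differences: -2670, -3534, -4518, -5622, -6846
Fourth differences: -864, -984, -1104, -1224
Fifth differences: -120, -120, -120

-7276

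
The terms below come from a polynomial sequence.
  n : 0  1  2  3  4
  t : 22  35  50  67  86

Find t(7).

155

D1: 13, 15, 17, 19
D2: 2, 2, 2
Second differences constant at 2.
19 + 2 = 21;  86 + 21 = 107
21 + 2 = 23;  107 + 23 = 130
23 + 2 = 25;  130 + 25 = 155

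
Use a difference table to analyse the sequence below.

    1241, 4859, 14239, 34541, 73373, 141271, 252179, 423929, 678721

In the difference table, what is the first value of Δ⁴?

Δ: 3618, 9380, 20302, 38832, 67898, 110908, 171750, 254792
Δ²: 5762, 10922, 18530, 29066, 43010, 60842, 83042
Δ³: 5160, 7608, 10536, 13944, 17832, 22200
Δ⁴: 2448, 2928, 3408, 3888, 4368
Δ⁵: 480, 480, 480, 480

2448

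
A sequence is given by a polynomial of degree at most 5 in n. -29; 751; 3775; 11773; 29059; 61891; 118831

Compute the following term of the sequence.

211105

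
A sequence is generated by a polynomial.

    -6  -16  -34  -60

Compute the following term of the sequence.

-94

D1: -10, -18, -26
D2: -8, -8
Constant second difference = -8, so extend:
-26 − 8 = -34;  -60 − 34 = -94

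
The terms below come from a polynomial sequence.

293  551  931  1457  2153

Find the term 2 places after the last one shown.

258  380  526  696
122  146  170
24  24
The third differences are constant (24).
170 + 24 = 194;  696 + 194 = 890;  2153 + 890 = 3043
194 + 24 = 218;  890 + 218 = 1108;  3043 + 1108 = 4151

4151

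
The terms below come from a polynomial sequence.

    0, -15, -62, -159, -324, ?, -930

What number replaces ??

Using the first 5 terms:
First differences: -15  -47  -97  -165
Second differences: -32  -50  -68
Third differences: -18  -18
Constant third difference = -18.
Extend forward: -68 − 18 = -86;  -165 − 86 = -251;  -324 − 251 = -575

-575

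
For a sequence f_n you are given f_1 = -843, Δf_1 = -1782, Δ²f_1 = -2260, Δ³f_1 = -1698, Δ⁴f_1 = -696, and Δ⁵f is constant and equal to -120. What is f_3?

Build the table forward from the leading diagonal:
D5: -120, -120, -120
D4: -696, -816, -936
D3: -1698, -2394, -3210
D2: -2260, -3958, -6352
D1: -1782, -4042, -8000
f: -843, -2625, -6667

-6667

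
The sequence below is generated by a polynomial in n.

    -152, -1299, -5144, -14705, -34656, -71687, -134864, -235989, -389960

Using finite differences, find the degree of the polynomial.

5

First differences: -1147, -3845, -9561, -19951, -37031, -63177, -101125, -153971
Second differences: -2698, -5716, -10390, -17080, -26146, -37948, -52846
Third differences: -3018, -4674, -6690, -9066, -11802, -14898
Fourth differences: -1656, -2016, -2376, -2736, -3096
Fifth differences: -360, -360, -360, -360
The fifth differences are constant, so the polynomial has degree 5.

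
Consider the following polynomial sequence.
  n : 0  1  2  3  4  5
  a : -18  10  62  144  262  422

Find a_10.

2062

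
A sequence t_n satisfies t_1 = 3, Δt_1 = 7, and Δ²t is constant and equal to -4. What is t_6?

Build the table forward from the leading diagonal:
D2: -4, -4, -4, -4, -4, -4
D1: 7, 3, -1, -5, -9, -13
t: 3, 10, 13, 12, 7, -2

-2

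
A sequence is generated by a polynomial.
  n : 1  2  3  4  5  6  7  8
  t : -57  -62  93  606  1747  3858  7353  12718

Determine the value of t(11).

D1: -5  155  513  1141  2111  3495  5365
D2: 160  358  628  970  1384  1870
D3: 198  270  342  414  486
D4: 72  72  72  72
Constant fourth difference = 72, so extend:
486 + 72 = 558;  1870 + 558 = 2428;  5365 + 2428 = 7793;  12718 + 7793 = 20511
558 + 72 = 630;  2428 + 630 = 3058;  7793 + 3058 = 10851;  20511 + 10851 = 31362
630 + 72 = 702;  3058 + 702 = 3760;  10851 + 3760 = 14611;  31362 + 14611 = 45973

45973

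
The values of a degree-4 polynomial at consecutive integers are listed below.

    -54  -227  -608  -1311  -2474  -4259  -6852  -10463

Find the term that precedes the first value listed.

-173, -381, -703, -1163, -1785, -2593, -3611
-208, -322, -460, -622, -808, -1018
-114, -138, -162, -186, -210
-24, -24, -24, -24
The fourth differences are constant at -24.
Work back: -114 + 24 = -90;  -208 + 90 = -118;  -173 + 118 = -55;  -54 + 55 = 1

1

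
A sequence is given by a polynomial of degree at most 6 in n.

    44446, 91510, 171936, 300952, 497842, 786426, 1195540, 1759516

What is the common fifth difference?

Δ: 47064, 80426, 129016, 196890, 288584, 409114, 563976
Δ²: 33362, 48590, 67874, 91694, 120530, 154862
Δ³: 15228, 19284, 23820, 28836, 34332
Δ⁴: 4056, 4536, 5016, 5496
Δ⁵: 480, 480, 480

480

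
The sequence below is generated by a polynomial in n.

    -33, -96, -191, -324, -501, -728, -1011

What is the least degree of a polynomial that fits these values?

Δ: -63, -95, -133, -177, -227, -283
Δ²: -32, -38, -44, -50, -56
Δ³: -6, -6, -6, -6
The third differences are constant, so the polynomial has degree 3.

3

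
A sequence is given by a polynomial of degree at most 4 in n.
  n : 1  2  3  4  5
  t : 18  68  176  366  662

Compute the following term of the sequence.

D1: 50, 108, 190, 296
D2: 58, 82, 106
D3: 24, 24
The third differences are constant (24).
106 + 24 = 130;  296 + 130 = 426;  662 + 426 = 1088

1088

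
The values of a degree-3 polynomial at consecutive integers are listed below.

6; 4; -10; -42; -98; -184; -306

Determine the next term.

-2  -14  -32  -56  -86  -122
-12  -18  -24  -30  -36
-6  -6  -6  -6
Constant third difference = -6, so extend:
-36 − 6 = -42;  -122 − 42 = -164;  -306 − 164 = -470

-470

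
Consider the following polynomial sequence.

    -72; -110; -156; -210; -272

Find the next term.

Δ: -38, -46, -54, -62
Δ²: -8, -8, -8
The second differences are constant (-8).
-62 − 8 = -70;  -272 − 70 = -342

-342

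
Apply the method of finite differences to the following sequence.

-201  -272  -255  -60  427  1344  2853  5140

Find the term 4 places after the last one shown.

26628

Δ: -71 , 17 , 195 , 487 , 917 , 1509 , 2287
Δ²: 88 , 178 , 292 , 430 , 592 , 778
Δ³: 90 , 114 , 138 , 162 , 186
Δ⁴: 24 , 24 , 24 , 24
The fourth differences are constant (24).
186 + 24 = 210;  778 + 210 = 988;  2287 + 988 = 3275;  5140 + 3275 = 8415
210 + 24 = 234;  988 + 234 = 1222;  3275 + 1222 = 4497;  8415 + 4497 = 12912
234 + 24 = 258;  1222 + 258 = 1480;  4497 + 1480 = 5977;  12912 + 5977 = 18889
258 + 24 = 282;  1480 + 282 = 1762;  5977 + 1762 = 7739;  18889 + 7739 = 26628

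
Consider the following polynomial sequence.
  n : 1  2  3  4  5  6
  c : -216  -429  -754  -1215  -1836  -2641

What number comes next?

D1: -213, -325, -461, -621, -805
D2: -112, -136, -160, -184
D3: -24, -24, -24
The third differences are constant (-24).
-184 − 24 = -208;  -805 − 208 = -1013;  -2641 − 1013 = -3654

-3654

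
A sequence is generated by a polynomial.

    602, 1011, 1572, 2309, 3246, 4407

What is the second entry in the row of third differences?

24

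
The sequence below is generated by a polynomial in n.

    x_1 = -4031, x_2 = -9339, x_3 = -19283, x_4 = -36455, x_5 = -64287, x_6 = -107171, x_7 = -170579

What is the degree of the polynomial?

5

D1: -5308, -9944, -17172, -27832, -42884, -63408
D2: -4636, -7228, -10660, -15052, -20524
D3: -2592, -3432, -4392, -5472
D4: -840, -960, -1080
D5: -120, -120
The fifth differences are constant, so the polynomial has degree 5.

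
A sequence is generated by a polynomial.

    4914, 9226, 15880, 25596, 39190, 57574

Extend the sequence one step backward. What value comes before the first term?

2320

Δ: 4312  6654  9716  13594  18384
Δ²: 2342  3062  3878  4790
Δ³: 720  816  912
Δ⁴: 96  96
The fourth differences are constant at 96.
Work back: 720 − 96 = 624;  2342 − 624 = 1718;  4312 − 1718 = 2594;  4914 − 2594 = 2320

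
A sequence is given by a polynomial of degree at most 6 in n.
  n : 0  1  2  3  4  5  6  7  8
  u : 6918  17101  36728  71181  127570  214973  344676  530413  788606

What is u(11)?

2207501

First differences: 10183, 19627, 34453, 56389, 87403, 129703, 185737, 258193
Second differences: 9444, 14826, 21936, 31014, 42300, 56034, 72456
Third differences: 5382, 7110, 9078, 11286, 13734, 16422
Fourth differences: 1728, 1968, 2208, 2448, 2688
Fifth differences: 240, 240, 240, 240
Constant fifth difference = 240, so extend:
2688 + 240 = 2928;  16422 + 2928 = 19350;  72456 + 19350 = 91806;  258193 + 91806 = 349999;  788606 + 349999 = 1138605
2928 + 240 = 3168;  19350 + 3168 = 22518;  91806 + 22518 = 114324;  349999 + 114324 = 464323;  1138605 + 464323 = 1602928
3168 + 240 = 3408;  22518 + 3408 = 25926;  114324 + 25926 = 140250;  464323 + 140250 = 604573;  1602928 + 604573 = 2207501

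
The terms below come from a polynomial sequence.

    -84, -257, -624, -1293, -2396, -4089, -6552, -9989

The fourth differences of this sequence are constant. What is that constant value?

-24

D1: -173, -367, -669, -1103, -1693, -2463, -3437
D2: -194, -302, -434, -590, -770, -974
D3: -108, -132, -156, -180, -204
D4: -24, -24, -24, -24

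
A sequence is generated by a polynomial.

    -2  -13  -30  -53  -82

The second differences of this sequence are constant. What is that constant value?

D1: -11, -17, -23, -29
D2: -6, -6, -6

-6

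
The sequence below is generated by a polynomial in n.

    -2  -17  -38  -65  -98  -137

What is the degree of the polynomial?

-15, -21, -27, -33, -39
-6, -6, -6, -6
The second differences are constant, so the polynomial has degree 2.

2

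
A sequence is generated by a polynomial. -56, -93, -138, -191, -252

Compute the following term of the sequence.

-321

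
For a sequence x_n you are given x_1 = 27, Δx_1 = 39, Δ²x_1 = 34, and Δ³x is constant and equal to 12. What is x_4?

258

Build the table forward from the leading diagonal:
D3: 12  12  12  12
D2: 34  46  58  70
D1: 39  73  119  177
x: 27  66  139  258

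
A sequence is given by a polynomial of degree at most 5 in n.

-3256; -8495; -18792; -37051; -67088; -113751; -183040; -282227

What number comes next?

-5239 , -10297 , -18259 , -30037 , -46663 , -69289 , -99187
-5058 , -7962 , -11778 , -16626 , -22626 , -29898
-2904 , -3816 , -4848 , -6000 , -7272
-912 , -1032 , -1152 , -1272
-120 , -120 , -120
Fifth differences constant at -120.
-1272 − 120 = -1392;  -7272 − 1392 = -8664;  -29898 − 8664 = -38562;  -99187 − 38562 = -137749;  -282227 − 137749 = -419976

-419976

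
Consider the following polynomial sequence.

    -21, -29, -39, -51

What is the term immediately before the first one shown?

-15

First differences: -8  -10  -12
Second differences: -2  -2
The second differences are constant at -2.
Work back: -8 + 2 = -6;  -21 + 6 = -15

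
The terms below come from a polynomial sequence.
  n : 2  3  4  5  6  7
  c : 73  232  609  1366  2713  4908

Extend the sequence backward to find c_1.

First differences: 159, 377, 757, 1347, 2195
Second differences: 218, 380, 590, 848
Third differences: 162, 210, 258
Fourth differences: 48, 48
The fourth differences are constant at 48.
Work back: 162 − 48 = 114;  218 − 114 = 104;  159 − 104 = 55;  73 − 55 = 18

18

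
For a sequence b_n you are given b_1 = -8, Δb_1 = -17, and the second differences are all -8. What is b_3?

-50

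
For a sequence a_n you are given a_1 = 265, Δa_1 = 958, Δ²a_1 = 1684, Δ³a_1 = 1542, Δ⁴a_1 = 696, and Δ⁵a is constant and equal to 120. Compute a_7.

73273

Build the table forward from the leading diagonal:
Fifth differences: 120, 120, 120, 120, 120, 120, 120
Fourth differences: 696, 816, 936, 1056, 1176, 1296, 1416
Third differences: 1542, 2238, 3054, 3990, 5046, 6222, 7518
Second differences: 1684, 3226, 5464, 8518, 12508, 17554, 23776
First differences: 958, 2642, 5868, 11332, 19850, 32358, 49912
a: 265, 1223, 3865, 9733, 21065, 40915, 73273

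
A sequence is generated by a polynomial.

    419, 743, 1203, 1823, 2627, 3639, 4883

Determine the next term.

Δ: 324, 460, 620, 804, 1012, 1244
Δ²: 136, 160, 184, 208, 232
Δ³: 24, 24, 24, 24
Third differences constant at 24.
232 + 24 = 256;  1244 + 256 = 1500;  4883 + 1500 = 6383

6383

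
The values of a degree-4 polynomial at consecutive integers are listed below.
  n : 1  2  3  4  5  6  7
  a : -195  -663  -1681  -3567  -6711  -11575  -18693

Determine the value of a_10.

-59991

-468 , -1018 , -1886 , -3144 , -4864 , -7118
-550 , -868 , -1258 , -1720 , -2254
-318 , -390 , -462 , -534
-72 , -72 , -72
Constant fourth difference = -72, so extend:
-534 − 72 = -606;  -2254 − 606 = -2860;  -7118 − 2860 = -9978;  -18693 − 9978 = -28671
-606 − 72 = -678;  -2860 − 678 = -3538;  -9978 − 3538 = -13516;  -28671 − 13516 = -42187
-678 − 72 = -750;  -3538 − 750 = -4288;  -13516 − 4288 = -17804;  -42187 − 17804 = -59991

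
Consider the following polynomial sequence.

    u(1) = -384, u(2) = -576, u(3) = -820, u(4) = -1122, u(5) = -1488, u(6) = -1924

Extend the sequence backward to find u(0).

-238

First differences: -192  -244  -302  -366  -436
Second differences: -52  -58  -64  -70
Third differences: -6  -6  -6
The third differences are constant at -6.
Work back: -52 + 6 = -46;  -192 + 46 = -146;  -384 + 146 = -238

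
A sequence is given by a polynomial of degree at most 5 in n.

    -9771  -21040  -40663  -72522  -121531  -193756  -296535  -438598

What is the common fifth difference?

-120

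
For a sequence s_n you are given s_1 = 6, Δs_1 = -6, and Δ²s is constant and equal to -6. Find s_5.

-54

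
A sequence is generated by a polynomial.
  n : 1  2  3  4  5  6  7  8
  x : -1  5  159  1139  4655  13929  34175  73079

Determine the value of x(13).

D1: 6  154  980  3516  9274  20246  38904
D2: 148  826  2536  5758  10972  18658
D3: 678  1710  3222  5214  7686
D4: 1032  1512  1992  2472
D5: 480  480  480
Constant fifth difference = 480, so extend:
2472 + 480 = 2952;  7686 + 2952 = 10638;  18658 + 10638 = 29296;  38904 + 29296 = 68200;  73079 + 68200 = 141279
2952 + 480 = 3432;  10638 + 3432 = 14070;  29296 + 14070 = 43366;  68200 + 43366 = 111566;  141279 + 111566 = 252845
3432 + 480 = 3912;  14070 + 3912 = 17982;  43366 + 17982 = 61348;  111566 + 61348 = 172914;  252845 + 172914 = 425759
3912 + 480 = 4392;  17982 + 4392 = 22374;  61348 + 22374 = 83722;  172914 + 83722 = 256636;  425759 + 256636 = 682395
4392 + 480 = 4872;  22374 + 4872 = 27246;  83722 + 27246 = 110968;  256636 + 110968 = 367604;  682395 + 367604 = 1049999

1049999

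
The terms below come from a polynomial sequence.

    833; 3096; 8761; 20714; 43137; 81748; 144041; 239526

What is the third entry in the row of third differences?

5718

First differences: 2263, 5665, 11953, 22423, 38611, 62293, 95485
Second differences: 3402, 6288, 10470, 16188, 23682, 33192
Third differences: 2886, 4182, 5718, 7494, 9510
Fourth differences: 1296, 1536, 1776, 2016
Fifth differences: 240, 240, 240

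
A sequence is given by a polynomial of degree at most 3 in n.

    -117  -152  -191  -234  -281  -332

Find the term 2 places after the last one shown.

-446

First differences: -35 , -39 , -43 , -47 , -51
Second differences: -4 , -4 , -4 , -4
Constant second difference = -4, so extend:
-51 − 4 = -55;  -332 − 55 = -387
-55 − 4 = -59;  -387 − 59 = -446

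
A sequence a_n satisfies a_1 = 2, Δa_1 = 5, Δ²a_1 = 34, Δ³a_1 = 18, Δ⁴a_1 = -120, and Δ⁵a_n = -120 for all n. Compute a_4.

137

Build the table forward from the leading diagonal:
Δ⁵: -120, -120, -120, -120
Δ⁴: -120, -240, -360, -480
Δ³: 18, -102, -342, -702
Δ²: 34, 52, -50, -392
Δ: 5, 39, 91, 41
a: 2, 7, 46, 137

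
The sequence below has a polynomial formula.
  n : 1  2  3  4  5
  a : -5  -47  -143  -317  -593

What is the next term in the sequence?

-42, -96, -174, -276
-54, -78, -102
-24, -24
Constant third difference = -24, so extend:
-102 − 24 = -126;  -276 − 126 = -402;  -593 − 402 = -995

-995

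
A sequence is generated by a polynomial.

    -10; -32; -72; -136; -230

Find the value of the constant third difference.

D1: -22, -40, -64, -94
D2: -18, -24, -30
D3: -6, -6

-6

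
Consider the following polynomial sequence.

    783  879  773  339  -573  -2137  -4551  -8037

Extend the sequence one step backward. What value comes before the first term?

587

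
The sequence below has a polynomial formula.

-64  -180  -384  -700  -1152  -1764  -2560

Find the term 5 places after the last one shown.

-10140

D1: -116 , -204 , -316 , -452 , -612 , -796
D2: -88 , -112 , -136 , -160 , -184
D3: -24 , -24 , -24 , -24
The third differences are constant (-24).
-184 − 24 = -208;  -796 − 208 = -1004;  -2560 − 1004 = -3564
-208 − 24 = -232;  -1004 − 232 = -1236;  -3564 − 1236 = -4800
-232 − 24 = -256;  -1236 − 256 = -1492;  -4800 − 1492 = -6292
-256 − 24 = -280;  -1492 − 280 = -1772;  -6292 − 1772 = -8064
-280 − 24 = -304;  -1772 − 304 = -2076;  -8064 − 2076 = -10140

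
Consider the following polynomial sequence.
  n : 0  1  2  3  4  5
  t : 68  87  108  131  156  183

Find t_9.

311

First differences: 19, 21, 23, 25, 27
Second differences: 2, 2, 2, 2
Constant second difference = 2, so extend:
27 + 2 = 29;  183 + 29 = 212
29 + 2 = 31;  212 + 31 = 243
31 + 2 = 33;  243 + 33 = 276
33 + 2 = 35;  276 + 35 = 311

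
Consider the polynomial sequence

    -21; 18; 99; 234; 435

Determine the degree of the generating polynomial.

Δ: 39, 81, 135, 201
Δ²: 42, 54, 66
Δ³: 12, 12
The third differences are constant, so the polynomial has degree 3.

3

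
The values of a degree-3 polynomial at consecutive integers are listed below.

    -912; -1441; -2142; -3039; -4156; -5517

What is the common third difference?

D1: -529, -701, -897, -1117, -1361
D2: -172, -196, -220, -244
D3: -24, -24, -24

-24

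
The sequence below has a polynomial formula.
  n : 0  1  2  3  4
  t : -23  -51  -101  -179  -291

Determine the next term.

Δ: -28  -50  -78  -112
Δ²: -22  -28  -34
Δ³: -6  -6
Constant third difference = -6, so extend:
-34 − 6 = -40;  -112 − 40 = -152;  -291 − 152 = -443

-443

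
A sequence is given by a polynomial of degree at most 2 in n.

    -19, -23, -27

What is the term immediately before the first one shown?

-15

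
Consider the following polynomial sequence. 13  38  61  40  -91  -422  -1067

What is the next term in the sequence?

-2164

First differences: 25 , 23 , -21 , -131 , -331 , -645
Second differences: -2 , -44 , -110 , -200 , -314
Third differences: -42 , -66 , -90 , -114
Fourth differences: -24 , -24 , -24
Fourth differences constant at -24.
-114 − 24 = -138;  -314 − 138 = -452;  -645 − 452 = -1097;  -1067 − 1097 = -2164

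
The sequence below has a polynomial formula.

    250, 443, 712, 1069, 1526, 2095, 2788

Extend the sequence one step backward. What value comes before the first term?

121

First differences: 193, 269, 357, 457, 569, 693
Second differences: 76, 88, 100, 112, 124
Third differences: 12, 12, 12, 12
The third differences are constant at 12.
Work back: 76 − 12 = 64;  193 − 64 = 129;  250 − 129 = 121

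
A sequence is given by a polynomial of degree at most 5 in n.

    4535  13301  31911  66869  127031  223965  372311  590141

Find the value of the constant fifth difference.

D1: 8766, 18610, 34958, 60162, 96934, 148346, 217830
D2: 9844, 16348, 25204, 36772, 51412, 69484
D3: 6504, 8856, 11568, 14640, 18072
D4: 2352, 2712, 3072, 3432
D5: 360, 360, 360

360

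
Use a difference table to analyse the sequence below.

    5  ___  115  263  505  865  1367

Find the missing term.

37

Using the last 5 terms:
D1: 148, 242, 360, 502
D2: 94, 118, 142
D3: 24, 24
Constant third difference = 24.
Extend backward: 94 − 24 = 70;  148 − 70 = 78;  115 − 78 = 37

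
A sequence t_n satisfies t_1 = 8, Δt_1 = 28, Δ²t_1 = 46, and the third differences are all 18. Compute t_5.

468

Build the table forward from the leading diagonal:
Δ³: 18  18  18  18  18
Δ²: 46  64  82  100  118
Δ: 28  74  138  220  320
t: 8  36  110  248  468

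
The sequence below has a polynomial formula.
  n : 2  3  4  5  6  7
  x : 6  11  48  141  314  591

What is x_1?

9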